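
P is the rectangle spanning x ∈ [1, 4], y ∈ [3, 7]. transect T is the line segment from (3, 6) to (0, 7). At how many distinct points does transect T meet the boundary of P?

1

The segment meets the boundary at (1,6.667).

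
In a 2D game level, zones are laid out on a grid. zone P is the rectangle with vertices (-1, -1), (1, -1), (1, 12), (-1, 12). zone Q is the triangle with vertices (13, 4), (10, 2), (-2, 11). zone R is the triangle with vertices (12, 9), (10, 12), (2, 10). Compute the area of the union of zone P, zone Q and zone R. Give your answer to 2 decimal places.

By inclusion–exclusion:
Individual areas: |zone P| = 26, |zone Q| = 25.5, |zone R| = 14.
|zone P∩zone Q| = 1.1333.
|zone P∩zone R| = 0.
|zone Q∩zone R| = 0.
|zone P∩zone Q∩zone R| = 0.
|zone P ∪ zone Q ∪ zone R| = 65.5 − 1.1333 + 0 = 64.37.

64.37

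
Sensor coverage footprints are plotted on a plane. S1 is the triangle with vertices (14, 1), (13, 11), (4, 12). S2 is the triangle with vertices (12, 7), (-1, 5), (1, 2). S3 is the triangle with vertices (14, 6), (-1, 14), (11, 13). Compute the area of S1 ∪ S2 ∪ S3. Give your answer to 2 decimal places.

83.69

By inclusion–exclusion:
Individual areas: |S1| = 44.5, |S2| = 21.5, |S3| = 40.5.
|S1∩S2| = 1.1138.
|S1∩S3| = 21.6978.
|S2∩S3| = 0.
|S1∩S2∩S3| = 0.
|S1 ∪ S2 ∪ S3| = 106.5 − 22.8117 + 0 = 83.69.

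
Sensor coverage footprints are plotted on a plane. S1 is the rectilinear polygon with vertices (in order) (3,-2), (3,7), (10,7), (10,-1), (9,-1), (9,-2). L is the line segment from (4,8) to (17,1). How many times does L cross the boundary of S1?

The segment meets the boundary at (10,4.769), (5.857,7).

2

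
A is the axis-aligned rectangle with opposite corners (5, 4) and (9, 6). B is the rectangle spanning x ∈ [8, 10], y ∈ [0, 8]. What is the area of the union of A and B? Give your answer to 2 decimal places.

22.00

By inclusion–exclusion:
Individual areas: |A| = 8, |B| = 16.
|A∩B|: x∈[8,9], y∈[4,6] → 1·2 = 2.
|A ∪ B| = 24 − 2 = 22.00.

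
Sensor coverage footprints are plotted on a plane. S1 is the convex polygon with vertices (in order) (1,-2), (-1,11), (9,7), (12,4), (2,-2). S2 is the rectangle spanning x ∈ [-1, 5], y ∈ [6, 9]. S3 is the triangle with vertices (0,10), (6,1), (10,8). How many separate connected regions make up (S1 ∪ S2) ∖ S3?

1

(S1 ∪ S2) ∖ S3 is a single connected region.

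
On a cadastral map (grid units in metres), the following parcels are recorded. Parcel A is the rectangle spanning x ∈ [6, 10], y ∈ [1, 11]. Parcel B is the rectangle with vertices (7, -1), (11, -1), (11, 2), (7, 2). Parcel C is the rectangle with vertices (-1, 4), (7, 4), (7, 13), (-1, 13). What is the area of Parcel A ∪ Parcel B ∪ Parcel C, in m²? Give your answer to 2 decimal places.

By inclusion–exclusion:
Individual areas: |Parcel A| = 40, |Parcel B| = 12, |Parcel C| = 72.
|Parcel A∩Parcel B|: x∈[7,10], y∈[1,2] → 3·1 = 3.
|Parcel A∩Parcel C|: x∈[6,7], y∈[4,11] → 1·7 = 7.
|Parcel B∩Parcel C| = 0 (no overlap).
|Parcel A∩Parcel B∩Parcel C| = 0.
|Parcel A ∪ Parcel B ∪ Parcel C| = 124 − 10 + 0 = 114.00.

114.00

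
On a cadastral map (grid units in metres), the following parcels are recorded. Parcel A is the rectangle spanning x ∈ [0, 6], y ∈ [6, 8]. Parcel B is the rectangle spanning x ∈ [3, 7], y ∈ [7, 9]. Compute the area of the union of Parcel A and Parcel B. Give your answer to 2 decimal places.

By inclusion–exclusion:
Individual areas: |Parcel A| = 12, |Parcel B| = 8.
|Parcel A∩Parcel B|: x∈[3,6], y∈[7,8] → 3·1 = 3.
|Parcel A ∪ Parcel B| = 20 − 3 = 17.00.

17.00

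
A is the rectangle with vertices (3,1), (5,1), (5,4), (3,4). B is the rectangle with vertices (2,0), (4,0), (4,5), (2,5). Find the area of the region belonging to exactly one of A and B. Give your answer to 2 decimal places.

|A∩B|: x∈[3,4], y∈[1,4] → 1·3 = 3.
|A △ B| = |A| + |B| − 2·|A∩B| = 6 + 10 − 6 = 10.00.

10.00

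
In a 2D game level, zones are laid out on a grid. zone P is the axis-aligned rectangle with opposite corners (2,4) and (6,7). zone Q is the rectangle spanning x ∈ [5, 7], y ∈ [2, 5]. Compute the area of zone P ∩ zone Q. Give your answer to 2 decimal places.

|zone P∩zone Q|: x∈[5,6], y∈[4,5] → 1·1 = 1.

1.00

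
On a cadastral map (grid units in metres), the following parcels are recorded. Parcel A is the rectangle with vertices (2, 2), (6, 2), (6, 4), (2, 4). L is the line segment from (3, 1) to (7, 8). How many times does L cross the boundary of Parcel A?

2

The segment meets the boundary at (4.714,4), (3.571,2).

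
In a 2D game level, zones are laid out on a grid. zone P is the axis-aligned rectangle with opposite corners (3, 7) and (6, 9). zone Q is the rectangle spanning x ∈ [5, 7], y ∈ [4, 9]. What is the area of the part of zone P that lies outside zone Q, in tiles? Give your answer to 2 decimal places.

4.00

|zone P∩zone Q|: x∈[5,6], y∈[7,9] → 1·2 = 2.
|zone P| = 6.
|zone P ∖ zone Q| = |zone P| − |zone P∩zone Q| = 6 − 2 = 4.00.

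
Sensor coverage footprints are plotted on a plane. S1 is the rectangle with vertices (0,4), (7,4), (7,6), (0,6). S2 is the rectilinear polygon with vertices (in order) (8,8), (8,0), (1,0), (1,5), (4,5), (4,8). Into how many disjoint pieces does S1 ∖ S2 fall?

1

S1 ∖ S2 is a single connected region.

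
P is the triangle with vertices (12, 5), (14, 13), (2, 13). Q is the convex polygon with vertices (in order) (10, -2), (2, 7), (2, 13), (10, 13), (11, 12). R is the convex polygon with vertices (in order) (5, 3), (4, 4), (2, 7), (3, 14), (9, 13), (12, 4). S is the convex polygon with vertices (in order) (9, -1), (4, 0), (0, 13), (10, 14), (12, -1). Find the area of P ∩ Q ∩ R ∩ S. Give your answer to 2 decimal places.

25.57

The intersection is the polygon with vertices (2.769,12.385), (2.857,13), (9,13), (10.706,7.882), (10.581,6.135).
By the shoelace formula its area is 25.57.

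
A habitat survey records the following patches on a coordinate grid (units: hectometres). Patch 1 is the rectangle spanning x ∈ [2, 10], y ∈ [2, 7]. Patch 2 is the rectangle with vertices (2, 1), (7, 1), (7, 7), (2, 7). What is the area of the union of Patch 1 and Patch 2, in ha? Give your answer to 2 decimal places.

By inclusion–exclusion:
Individual areas: |Patch 1| = 40, |Patch 2| = 30.
|Patch 1∩Patch 2|: x∈[2,7], y∈[2,7] → 5·5 = 25.
|Patch 1 ∪ Patch 2| = 70 − 25 = 45.00.

45.00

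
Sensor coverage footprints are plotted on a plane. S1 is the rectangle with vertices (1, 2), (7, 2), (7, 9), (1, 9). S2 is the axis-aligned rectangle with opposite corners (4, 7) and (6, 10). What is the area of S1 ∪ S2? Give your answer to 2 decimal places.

By inclusion–exclusion:
Individual areas: |S1| = 42, |S2| = 6.
|S1∩S2|: x∈[4,6], y∈[7,9] → 2·2 = 4.
|S1 ∪ S2| = 48 − 4 = 44.00.

44.00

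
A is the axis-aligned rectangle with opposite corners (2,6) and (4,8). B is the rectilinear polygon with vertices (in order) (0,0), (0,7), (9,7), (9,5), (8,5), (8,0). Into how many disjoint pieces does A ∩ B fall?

1

A ∩ B is a single connected region.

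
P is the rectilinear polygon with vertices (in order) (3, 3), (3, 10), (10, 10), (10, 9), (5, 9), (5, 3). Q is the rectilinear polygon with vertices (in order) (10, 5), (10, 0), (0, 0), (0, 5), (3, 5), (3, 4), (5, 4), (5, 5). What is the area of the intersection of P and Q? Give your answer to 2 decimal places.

2.00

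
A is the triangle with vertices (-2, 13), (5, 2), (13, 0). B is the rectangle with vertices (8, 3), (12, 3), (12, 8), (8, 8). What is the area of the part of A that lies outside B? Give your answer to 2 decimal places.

|A| = 37, |A∩B| = 1.0256.
|A ∖ B| = |A| − |A∩B| = 37 − 1.0256 = 35.97.

35.97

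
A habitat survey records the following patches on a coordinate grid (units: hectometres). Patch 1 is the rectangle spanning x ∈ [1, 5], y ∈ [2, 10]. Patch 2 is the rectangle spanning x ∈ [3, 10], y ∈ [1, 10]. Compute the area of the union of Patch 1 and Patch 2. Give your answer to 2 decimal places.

79.00

By inclusion–exclusion:
Individual areas: |Patch 1| = 32, |Patch 2| = 63.
|Patch 1∩Patch 2|: x∈[3,5], y∈[2,10] → 2·8 = 16.
|Patch 1 ∪ Patch 2| = 95 − 16 = 79.00.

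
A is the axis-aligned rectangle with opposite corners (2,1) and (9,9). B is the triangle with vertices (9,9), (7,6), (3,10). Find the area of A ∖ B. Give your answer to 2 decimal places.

|A| = 56, |A∩B| = 7.5.
|A ∖ B| = |A| − |A∩B| = 56 − 7.5 = 48.50.

48.50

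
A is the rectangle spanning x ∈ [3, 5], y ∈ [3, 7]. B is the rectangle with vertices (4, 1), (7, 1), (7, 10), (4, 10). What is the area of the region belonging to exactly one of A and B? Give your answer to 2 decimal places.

27.00

|A∩B|: x∈[4,5], y∈[3,7] → 1·4 = 4.
|A △ B| = |A| + |B| − 2·|A∩B| = 8 + 27 − 8 = 27.00.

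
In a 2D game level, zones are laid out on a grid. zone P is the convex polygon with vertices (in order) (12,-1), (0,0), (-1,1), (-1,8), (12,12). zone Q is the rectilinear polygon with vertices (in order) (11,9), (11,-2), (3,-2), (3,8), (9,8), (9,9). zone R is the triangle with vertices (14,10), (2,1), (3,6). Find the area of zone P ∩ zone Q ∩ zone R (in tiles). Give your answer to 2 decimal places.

21.59

The intersection is the polygon with vertices (3,6), (8.5,8), (9,8), (9,8.182), (11,8.909), (11,7.75), (3,1.75).
By the shoelace formula its area is 21.59.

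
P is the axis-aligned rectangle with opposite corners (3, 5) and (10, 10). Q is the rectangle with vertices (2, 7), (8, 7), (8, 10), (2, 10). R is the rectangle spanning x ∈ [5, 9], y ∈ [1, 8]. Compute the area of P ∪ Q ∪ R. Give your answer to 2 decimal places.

54.00

By inclusion–exclusion:
Individual areas: |P| = 35, |Q| = 18, |R| = 28.
|P∩Q|: x∈[3,8], y∈[7,10] → 5·3 = 15.
|P∩R|: x∈[5,9], y∈[5,8] → 4·3 = 12.
|Q∩R|: x∈[5,8], y∈[7,8] → 3·1 = 3.
|P∩Q∩R| = 3.
|P ∪ Q ∪ R| = 81 − 30 + 3 = 54.00.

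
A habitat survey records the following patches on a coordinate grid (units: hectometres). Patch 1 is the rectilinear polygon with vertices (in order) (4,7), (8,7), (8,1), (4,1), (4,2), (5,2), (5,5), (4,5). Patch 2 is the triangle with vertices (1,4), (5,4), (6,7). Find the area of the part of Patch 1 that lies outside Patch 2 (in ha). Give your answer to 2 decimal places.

|Patch 1| = 21, |Patch 1∩Patch 2| = 2.3.
|Patch 1 ∖ Patch 2| = |Patch 1| − |Patch 1∩Patch 2| = 21 − 2.3 = 18.70.

18.70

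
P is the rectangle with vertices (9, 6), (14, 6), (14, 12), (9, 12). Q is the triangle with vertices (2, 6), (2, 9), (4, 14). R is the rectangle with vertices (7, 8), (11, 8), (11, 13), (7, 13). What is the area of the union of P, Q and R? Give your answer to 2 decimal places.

By inclusion–exclusion:
Individual areas: |P| = 30, |Q| = 3, |R| = 20.
|P∩Q| = 0.
|P∩R|: x∈[9,11], y∈[8,12] → 2·4 = 8.
|Q∩R| = 0.
|P∩Q∩R| = 0.
|P ∪ Q ∪ R| = 53 − 8 + 0 = 45.00.

45.00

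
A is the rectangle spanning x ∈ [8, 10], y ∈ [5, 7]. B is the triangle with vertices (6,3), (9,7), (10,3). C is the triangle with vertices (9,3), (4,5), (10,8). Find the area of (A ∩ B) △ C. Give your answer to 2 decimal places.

11.69

|A ∩ B| = 1.8333.
|(A ∩ B) ∩ C| = 1.8222.
|(A ∩ B) △ C| = 1.8333 + 13.5 − 3.6444 = 11.69.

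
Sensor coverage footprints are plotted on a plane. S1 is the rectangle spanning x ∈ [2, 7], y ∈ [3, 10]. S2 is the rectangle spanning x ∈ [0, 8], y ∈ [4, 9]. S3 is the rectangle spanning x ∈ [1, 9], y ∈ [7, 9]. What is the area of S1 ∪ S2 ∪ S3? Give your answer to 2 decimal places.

52.00

By inclusion–exclusion:
Individual areas: |S1| = 35, |S2| = 40, |S3| = 16.
|S1∩S2|: x∈[2,7], y∈[4,9] → 5·5 = 25.
|S1∩S3|: x∈[2,7], y∈[7,9] → 5·2 = 10.
|S2∩S3|: x∈[1,8], y∈[7,9] → 7·2 = 14.
|S1∩S2∩S3| = 10.
|S1 ∪ S2 ∪ S3| = 91 − 49 + 10 = 52.00.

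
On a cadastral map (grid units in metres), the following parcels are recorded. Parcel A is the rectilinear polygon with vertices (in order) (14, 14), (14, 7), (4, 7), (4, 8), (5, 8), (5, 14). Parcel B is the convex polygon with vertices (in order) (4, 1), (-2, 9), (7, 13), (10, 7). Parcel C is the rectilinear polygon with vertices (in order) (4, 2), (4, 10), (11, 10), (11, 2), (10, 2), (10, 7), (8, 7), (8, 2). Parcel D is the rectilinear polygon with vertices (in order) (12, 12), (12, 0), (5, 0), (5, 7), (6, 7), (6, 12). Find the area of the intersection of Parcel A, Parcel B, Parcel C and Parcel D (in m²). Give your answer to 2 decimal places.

9.75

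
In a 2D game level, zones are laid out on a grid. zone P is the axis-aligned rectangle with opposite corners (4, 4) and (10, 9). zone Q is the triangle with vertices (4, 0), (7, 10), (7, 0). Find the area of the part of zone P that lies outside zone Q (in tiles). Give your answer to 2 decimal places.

|zone P| = 30, |zone P∩zone Q| = 5.25.
|zone P ∖ zone Q| = |zone P| − |zone P∩zone Q| = 30 − 5.25 = 24.75.

24.75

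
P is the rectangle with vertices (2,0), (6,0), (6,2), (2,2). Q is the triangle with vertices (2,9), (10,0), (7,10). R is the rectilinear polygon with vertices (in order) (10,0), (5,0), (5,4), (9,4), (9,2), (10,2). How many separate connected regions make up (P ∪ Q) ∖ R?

(P ∪ Q) ∖ R splits into 3 disjoint pieces (area 6, area 21.7889, area 0.2667).

3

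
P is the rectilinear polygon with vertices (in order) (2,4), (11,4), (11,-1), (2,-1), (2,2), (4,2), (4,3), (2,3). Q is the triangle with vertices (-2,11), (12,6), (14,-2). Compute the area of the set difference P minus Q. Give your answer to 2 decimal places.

35.19

|P| = 43, |P∩Q| = 7.8101.
|P ∖ Q| = |P| − |P∩Q| = 43 − 7.8101 = 35.19.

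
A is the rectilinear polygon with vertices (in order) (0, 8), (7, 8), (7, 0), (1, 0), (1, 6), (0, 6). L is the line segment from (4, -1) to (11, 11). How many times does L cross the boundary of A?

2

The segment meets the boundary at (7,4.143), (4.583,0).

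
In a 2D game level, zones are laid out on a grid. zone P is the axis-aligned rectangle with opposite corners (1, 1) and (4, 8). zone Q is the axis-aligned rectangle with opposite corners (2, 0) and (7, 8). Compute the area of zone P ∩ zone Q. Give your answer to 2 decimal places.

|zone P∩zone Q|: x∈[2,4], y∈[1,8] → 2·7 = 14.

14.00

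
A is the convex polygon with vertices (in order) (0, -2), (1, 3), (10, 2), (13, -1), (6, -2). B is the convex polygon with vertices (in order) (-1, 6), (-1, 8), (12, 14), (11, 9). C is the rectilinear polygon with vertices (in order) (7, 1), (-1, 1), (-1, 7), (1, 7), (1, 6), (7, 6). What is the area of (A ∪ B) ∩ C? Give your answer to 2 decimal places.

|A ∪ B| = 88.5.
|(A ∪ B) ∩ C| = 11.90.

11.90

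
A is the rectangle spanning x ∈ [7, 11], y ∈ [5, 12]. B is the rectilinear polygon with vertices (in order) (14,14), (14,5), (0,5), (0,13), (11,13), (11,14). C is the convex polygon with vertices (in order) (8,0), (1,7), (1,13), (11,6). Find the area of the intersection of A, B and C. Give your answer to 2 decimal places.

The intersection is the polygon with vertices (7,5), (7,8.8), (11,6), (10.5,5).
By the shoelace formula its area is 9.35.

9.35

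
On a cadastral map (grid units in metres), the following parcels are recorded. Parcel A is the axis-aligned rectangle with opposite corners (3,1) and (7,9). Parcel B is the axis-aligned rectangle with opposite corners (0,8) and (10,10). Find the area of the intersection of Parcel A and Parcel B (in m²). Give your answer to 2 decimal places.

4.00

|Parcel A∩Parcel B|: x∈[3,7], y∈[8,9] → 4·1 = 4.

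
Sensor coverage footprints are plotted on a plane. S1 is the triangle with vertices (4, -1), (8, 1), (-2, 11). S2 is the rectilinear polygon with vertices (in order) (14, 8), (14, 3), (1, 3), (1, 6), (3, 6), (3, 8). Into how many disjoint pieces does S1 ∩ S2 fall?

S1 ∩ S2 is a single connected region.

1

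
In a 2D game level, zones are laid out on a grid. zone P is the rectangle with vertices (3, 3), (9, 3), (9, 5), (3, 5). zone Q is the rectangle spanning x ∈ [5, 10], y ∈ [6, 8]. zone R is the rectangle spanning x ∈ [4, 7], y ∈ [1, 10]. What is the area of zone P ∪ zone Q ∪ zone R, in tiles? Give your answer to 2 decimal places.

By inclusion–exclusion:
Individual areas: |zone P| = 12, |zone Q| = 10, |zone R| = 27.
|zone P∩zone Q| = 0 (no overlap).
|zone P∩zone R|: x∈[4,7], y∈[3,5] → 3·2 = 6.
|zone Q∩zone R|: x∈[5,7], y∈[6,8] → 2·2 = 4.
|zone P∩zone Q∩zone R| = 0.
|zone P ∪ zone Q ∪ zone R| = 49 − 10 + 0 = 39.00.

39.00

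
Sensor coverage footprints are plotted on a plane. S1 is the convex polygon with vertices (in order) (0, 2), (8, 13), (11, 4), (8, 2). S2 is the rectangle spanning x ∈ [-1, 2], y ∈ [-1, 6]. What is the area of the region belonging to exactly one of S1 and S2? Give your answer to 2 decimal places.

76.00

|S1| = 60.5, |S2| = 21, |S1∩S2| = 2.75.
|S1 △ S2| = |S1| + |S2| − 2·|S1∩S2| = 60.5 + 21 − 5.5 = 76.00.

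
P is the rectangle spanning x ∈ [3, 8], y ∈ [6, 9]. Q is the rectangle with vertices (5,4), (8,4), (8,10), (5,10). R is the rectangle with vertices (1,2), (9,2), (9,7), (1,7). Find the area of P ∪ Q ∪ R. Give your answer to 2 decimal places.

53.00

By inclusion–exclusion:
Individual areas: |P| = 15, |Q| = 18, |R| = 40.
|P∩Q|: x∈[5,8], y∈[6,9] → 3·3 = 9.
|P∩R|: x∈[3,8], y∈[6,7] → 5·1 = 5.
|Q∩R|: x∈[5,8], y∈[4,7] → 3·3 = 9.
|P∩Q∩R| = 3.
|P ∪ Q ∪ R| = 73 − 23 + 3 = 53.00.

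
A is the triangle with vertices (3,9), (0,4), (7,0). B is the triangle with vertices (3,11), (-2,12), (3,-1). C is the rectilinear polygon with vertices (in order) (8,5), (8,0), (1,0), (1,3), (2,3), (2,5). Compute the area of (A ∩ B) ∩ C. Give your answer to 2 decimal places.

2.45

The region (A ∩ B) ∩ C is the polygon with vertices (3,2.286), (1.75,3), (2,3), (2,5), (3,5).
By the shoelace formula its area is 2.45.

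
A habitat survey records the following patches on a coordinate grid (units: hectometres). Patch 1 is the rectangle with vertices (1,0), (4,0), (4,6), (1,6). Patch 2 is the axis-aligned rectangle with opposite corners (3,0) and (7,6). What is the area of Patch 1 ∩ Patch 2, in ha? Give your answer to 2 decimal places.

|Patch 1∩Patch 2|: x∈[3,4], y∈[0,6] → 1·6 = 6.

6.00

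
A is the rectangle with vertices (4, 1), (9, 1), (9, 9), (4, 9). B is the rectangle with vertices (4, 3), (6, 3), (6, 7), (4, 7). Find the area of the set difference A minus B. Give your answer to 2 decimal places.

|A∩B|: x∈[4,6], y∈[3,7] → 2·4 = 8.
|A| = 40.
|A ∖ B| = |A| − |A∩B| = 40 − 8 = 32.00.

32.00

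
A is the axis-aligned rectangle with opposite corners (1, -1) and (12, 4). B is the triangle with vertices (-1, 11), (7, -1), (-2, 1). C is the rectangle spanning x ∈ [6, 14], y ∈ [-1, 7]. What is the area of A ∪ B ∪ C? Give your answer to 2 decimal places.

117.33

By inclusion–exclusion:
Individual areas: |A| = 55, |B| = 46, |C| = 64.
|A∩B| = 17.6667.
|A∩C|: x∈[6,12], y∈[-1,4] → 6·5 = 30.
|B∩C| = 0.6389.
|A∩B∩C| = 0.6389.
|A ∪ B ∪ C| = 165 − 48.3056 + 0.6389 = 117.33.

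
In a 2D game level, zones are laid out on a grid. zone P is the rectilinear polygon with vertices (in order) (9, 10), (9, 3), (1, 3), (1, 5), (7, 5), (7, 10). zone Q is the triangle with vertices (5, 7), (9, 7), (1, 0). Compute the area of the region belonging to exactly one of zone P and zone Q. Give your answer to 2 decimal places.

|zone P| = 26, |zone Q| = 14, |zone P∩zone Q| = 6.3214.
|zone P △ zone Q| = |zone P| + |zone Q| − 2·|zone P∩zone Q| = 26 + 14 − 12.6429 = 27.36.

27.36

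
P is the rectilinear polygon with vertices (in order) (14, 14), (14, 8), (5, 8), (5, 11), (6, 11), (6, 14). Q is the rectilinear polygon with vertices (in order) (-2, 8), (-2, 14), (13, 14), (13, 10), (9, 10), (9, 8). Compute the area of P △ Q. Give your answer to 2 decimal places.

|P| = 51, |Q| = 82, |P∩Q| = 37.
|P △ Q| = |P| + |Q| − 2·|P∩Q| = 51 + 82 − 74 = 59.00.

59.00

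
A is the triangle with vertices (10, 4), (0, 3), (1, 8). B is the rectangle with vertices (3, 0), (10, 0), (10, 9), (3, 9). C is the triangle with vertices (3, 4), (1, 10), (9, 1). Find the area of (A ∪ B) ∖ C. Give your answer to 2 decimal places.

|A ∪ B| = 74.1611.
|(A ∪ B) ∩ C| = 13.1437.
|(A ∪ B) ∖ C| = 74.1611 − 13.1437 = 61.02.

61.02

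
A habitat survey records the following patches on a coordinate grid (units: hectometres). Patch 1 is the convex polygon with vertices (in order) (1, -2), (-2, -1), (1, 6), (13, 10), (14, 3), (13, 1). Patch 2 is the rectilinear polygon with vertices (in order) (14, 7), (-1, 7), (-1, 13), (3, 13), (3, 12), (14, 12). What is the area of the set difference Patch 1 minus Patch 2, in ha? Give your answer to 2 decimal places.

|Patch 1| = 118.5, |Patch 1∩Patch 2| = 14.1429.
|Patch 1 ∖ Patch 2| = |Patch 1| − |Patch 1∩Patch 2| = 118.5 − 14.1429 = 104.36.

104.36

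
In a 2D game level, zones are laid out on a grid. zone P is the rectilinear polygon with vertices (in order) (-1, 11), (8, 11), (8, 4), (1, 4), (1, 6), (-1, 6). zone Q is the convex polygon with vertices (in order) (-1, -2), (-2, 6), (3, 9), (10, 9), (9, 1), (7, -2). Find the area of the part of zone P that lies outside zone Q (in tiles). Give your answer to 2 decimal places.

|zone P| = 59, |zone P∩zone Q| = 36.2.
|zone P ∖ zone Q| = |zone P| − |zone P∩zone Q| = 59 − 36.2 = 22.80.

22.80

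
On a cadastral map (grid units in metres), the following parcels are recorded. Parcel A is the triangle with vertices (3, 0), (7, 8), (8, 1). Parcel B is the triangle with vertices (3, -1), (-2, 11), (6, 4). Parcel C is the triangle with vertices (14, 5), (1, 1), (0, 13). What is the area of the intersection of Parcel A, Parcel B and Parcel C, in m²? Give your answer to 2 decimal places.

2.06

The intersection is the polygon with vertices (6,4), (4.925,2.208), (3.954,1.909), (5.304,4.609).
By the shoelace formula its area is 2.06.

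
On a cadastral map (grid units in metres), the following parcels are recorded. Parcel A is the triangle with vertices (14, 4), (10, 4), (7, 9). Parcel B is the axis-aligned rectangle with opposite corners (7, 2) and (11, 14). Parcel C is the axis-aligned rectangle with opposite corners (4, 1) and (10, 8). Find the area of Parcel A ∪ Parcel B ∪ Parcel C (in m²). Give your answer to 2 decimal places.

75.21

By inclusion–exclusion:
Individual areas: |Parcel A| = 10, |Parcel B| = 48, |Parcel C| = 42.
|Parcel A∩Parcel B| = 6.7857.
|Parcel A∩Parcel C| = 3.8857.
|Parcel B∩Parcel C|: x∈[7,10], y∈[2,8] → 3·6 = 18.
|Parcel A∩Parcel B∩Parcel C| = 3.8857.
|Parcel A ∪ Parcel B ∪ Parcel C| = 100 − 28.6714 + 3.8857 = 75.21.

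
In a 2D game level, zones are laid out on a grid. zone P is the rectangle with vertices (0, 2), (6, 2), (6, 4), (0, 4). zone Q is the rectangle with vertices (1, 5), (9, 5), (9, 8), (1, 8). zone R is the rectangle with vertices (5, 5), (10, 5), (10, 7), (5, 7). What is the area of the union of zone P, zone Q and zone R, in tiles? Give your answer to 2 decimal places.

By inclusion–exclusion:
Individual areas: |zone P| = 12, |zone Q| = 24, |zone R| = 10.
|zone P∩zone Q| = 0 (no overlap).
|zone P∩zone R| = 0 (no overlap).
|zone Q∩zone R|: x∈[5,9], y∈[5,7] → 4·2 = 8.
|zone P∩zone Q∩zone R| = 0.
|zone P ∪ zone Q ∪ zone R| = 46 − 8 + 0 = 38.00.

38.00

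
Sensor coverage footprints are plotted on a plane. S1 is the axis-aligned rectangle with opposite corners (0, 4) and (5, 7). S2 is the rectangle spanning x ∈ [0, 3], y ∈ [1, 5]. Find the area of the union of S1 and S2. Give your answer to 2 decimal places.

24.00

By inclusion–exclusion:
Individual areas: |S1| = 15, |S2| = 12.
|S1∩S2|: x∈[0,3], y∈[4,5] → 3·1 = 3.
|S1 ∪ S2| = 27 − 3 = 24.00.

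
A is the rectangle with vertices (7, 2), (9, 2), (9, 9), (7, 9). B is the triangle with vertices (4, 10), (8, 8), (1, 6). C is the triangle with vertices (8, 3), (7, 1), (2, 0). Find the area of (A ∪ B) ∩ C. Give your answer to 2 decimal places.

The region (A ∪ B) ∩ C is the polygon with vertices (7,2), (7,2.5), (8,3), (7.5,2).
By the shoelace formula its area is 0.50.

0.50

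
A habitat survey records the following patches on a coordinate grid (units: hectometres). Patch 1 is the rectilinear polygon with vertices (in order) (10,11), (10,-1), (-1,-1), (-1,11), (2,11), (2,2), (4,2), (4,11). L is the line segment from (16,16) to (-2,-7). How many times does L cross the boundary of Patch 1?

2

The segment meets the boundary at (10,8.333), (2.696,-1).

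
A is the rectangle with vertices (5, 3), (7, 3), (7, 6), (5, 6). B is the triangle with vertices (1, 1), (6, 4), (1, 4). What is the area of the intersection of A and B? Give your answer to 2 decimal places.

The intersection is the polygon with vertices (5,4), (6,4), (5,3.4).
By the shoelace formula its area is 0.30.

0.30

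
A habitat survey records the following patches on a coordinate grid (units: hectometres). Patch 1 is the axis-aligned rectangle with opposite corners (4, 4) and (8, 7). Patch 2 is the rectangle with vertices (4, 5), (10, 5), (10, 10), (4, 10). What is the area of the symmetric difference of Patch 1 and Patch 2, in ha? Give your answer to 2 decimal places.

26.00

|Patch 1∩Patch 2|: x∈[4,8], y∈[5,7] → 4·2 = 8.
|Patch 1 △ Patch 2| = |Patch 1| + |Patch 2| − 2·|Patch 1∩Patch 2| = 12 + 30 − 16 = 26.00.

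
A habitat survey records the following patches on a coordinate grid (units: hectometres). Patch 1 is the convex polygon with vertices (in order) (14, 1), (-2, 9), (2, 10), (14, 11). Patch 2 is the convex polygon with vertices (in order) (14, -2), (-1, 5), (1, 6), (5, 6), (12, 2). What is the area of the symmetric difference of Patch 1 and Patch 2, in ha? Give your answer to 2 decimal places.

|Patch 1| = 84, |Patch 2| = 40.5, |Patch 1∩Patch 2| = 2.
|Patch 1 △ Patch 2| = |Patch 1| + |Patch 2| − 2·|Patch 1∩Patch 2| = 84 + 40.5 − 4 = 120.50.

120.50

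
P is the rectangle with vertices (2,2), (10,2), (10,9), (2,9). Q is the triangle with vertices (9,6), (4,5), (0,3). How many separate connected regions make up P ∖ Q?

P ∖ Q is a single connected region.

1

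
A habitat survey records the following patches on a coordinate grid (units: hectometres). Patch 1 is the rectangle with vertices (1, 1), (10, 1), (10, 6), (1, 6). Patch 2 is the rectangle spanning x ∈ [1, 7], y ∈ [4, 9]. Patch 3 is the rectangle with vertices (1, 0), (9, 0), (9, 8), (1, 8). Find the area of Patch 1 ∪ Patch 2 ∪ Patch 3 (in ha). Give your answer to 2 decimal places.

By inclusion–exclusion:
Individual areas: |Patch 1| = 45, |Patch 2| = 30, |Patch 3| = 64.
|Patch 1∩Patch 2|: x∈[1,7], y∈[4,6] → 6·2 = 12.
|Patch 1∩Patch 3|: x∈[1,9], y∈[1,6] → 8·5 = 40.
|Patch 2∩Patch 3|: x∈[1,7], y∈[4,8] → 6·4 = 24.
|Patch 1∩Patch 2∩Patch 3| = 12.
|Patch 1 ∪ Patch 2 ∪ Patch 3| = 139 − 76 + 12 = 75.00.

75.00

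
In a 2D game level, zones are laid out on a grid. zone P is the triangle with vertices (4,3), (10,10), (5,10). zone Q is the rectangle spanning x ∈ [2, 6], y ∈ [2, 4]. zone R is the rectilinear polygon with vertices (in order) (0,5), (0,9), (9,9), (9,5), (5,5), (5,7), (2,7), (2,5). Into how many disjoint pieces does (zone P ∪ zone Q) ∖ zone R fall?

(zone P ∪ zone Q) ∖ zone R splits into 2 disjoint pieces (area 4.6548, area 10.2143).

2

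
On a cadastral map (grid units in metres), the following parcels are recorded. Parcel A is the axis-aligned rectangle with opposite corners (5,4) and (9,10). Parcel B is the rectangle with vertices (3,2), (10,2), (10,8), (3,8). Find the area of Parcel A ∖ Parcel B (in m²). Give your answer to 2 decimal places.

|Parcel A∩Parcel B|: x∈[5,9], y∈[4,8] → 4·4 = 16.
|Parcel A| = 24.
|Parcel A ∖ Parcel B| = |Parcel A| − |Parcel A∩Parcel B| = 24 − 16 = 8.00.

8.00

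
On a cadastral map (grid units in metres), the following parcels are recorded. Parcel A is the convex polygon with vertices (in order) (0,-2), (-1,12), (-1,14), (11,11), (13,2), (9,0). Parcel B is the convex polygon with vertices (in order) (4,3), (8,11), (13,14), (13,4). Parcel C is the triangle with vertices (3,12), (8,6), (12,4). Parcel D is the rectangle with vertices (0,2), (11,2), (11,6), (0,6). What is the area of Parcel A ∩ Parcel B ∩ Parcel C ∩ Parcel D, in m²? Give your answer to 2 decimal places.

1.56

The intersection is the polygon with vertices (11,4.889), (11,4.5), (8,6), (9.75,6).
By the shoelace formula its area is 1.56.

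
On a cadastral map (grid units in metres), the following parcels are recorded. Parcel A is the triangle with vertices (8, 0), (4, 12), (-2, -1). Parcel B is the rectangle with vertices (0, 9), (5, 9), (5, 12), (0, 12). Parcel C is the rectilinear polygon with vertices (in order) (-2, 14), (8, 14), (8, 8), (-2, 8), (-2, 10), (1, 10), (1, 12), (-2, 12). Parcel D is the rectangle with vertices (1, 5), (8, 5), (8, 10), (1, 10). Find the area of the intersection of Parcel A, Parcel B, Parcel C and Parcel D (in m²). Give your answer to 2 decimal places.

The intersection is the polygon with vertices (3.077,10), (4.667,10), (5,9), (2.615,9).
By the shoelace formula its area is 1.99.

1.99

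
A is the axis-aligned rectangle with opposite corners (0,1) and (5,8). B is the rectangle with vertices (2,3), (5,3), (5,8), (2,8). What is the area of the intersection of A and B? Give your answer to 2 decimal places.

|A∩B|: x∈[2,5], y∈[3,8] → 3·5 = 15.

15.00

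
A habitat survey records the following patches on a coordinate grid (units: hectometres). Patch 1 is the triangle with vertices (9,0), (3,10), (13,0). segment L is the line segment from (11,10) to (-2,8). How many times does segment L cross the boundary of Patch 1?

2

The segment meets the boundary at (3.676,8.873), (4.067,8.933).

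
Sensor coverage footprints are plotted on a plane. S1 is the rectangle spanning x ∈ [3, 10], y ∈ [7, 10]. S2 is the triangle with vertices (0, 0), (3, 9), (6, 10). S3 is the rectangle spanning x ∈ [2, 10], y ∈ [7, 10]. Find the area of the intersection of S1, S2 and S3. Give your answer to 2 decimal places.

The intersection is the polygon with vertices (3,9), (6,10), (4.2,7), (3,7).
By the shoelace formula its area is 4.80.

4.80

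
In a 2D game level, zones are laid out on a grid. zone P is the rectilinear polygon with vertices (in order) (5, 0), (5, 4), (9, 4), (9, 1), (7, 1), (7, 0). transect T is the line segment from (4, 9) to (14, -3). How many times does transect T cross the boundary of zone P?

The segment meets the boundary at (9,3), (8.167,4).

2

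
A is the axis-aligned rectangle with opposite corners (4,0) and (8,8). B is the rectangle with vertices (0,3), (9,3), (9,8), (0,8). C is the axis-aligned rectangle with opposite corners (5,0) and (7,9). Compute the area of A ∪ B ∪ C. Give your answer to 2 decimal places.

By inclusion–exclusion:
Individual areas: |A| = 32, |B| = 45, |C| = 18.
|A∩B|: x∈[4,8], y∈[3,8] → 4·5 = 20.
|A∩C|: x∈[5,7], y∈[0,8] → 2·8 = 16.
|B∩C|: x∈[5,7], y∈[3,8] → 2·5 = 10.
|A∩B∩C| = 10.
|A ∪ B ∪ C| = 95 − 46 + 10 = 59.00.

59.00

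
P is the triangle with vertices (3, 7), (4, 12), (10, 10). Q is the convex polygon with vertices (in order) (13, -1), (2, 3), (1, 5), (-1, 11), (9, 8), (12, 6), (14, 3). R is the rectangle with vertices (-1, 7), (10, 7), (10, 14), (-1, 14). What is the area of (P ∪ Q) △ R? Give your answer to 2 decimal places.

112.64

|P ∪ Q| = 104.3592.
|(P ∪ Q) ∩ R| = 34.3592.
|(P ∪ Q) △ R| = 104.3592 + 77 − 68.7185 = 112.64.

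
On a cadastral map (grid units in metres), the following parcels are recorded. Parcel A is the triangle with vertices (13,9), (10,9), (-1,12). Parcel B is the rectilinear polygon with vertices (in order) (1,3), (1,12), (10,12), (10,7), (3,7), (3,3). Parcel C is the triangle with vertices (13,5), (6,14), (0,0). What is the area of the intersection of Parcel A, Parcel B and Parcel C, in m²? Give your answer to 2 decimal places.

2.35

The intersection is the polygon with vertices (9.267,9.8), (9.859,9.039), (4.5,10.5), (4.626,10.794).
By the shoelace formula its area is 2.35.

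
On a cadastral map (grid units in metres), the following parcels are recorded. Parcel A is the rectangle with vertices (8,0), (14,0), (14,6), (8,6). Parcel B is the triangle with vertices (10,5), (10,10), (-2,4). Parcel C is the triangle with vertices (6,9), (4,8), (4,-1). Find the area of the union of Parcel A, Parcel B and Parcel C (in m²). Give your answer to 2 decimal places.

By inclusion–exclusion:
Individual areas: |Parcel A| = 36, |Parcel B| = 30, |Parcel C| = 9.
|Parcel A∩Parcel B| = 2.1667.
|Parcel A∩Parcel C| = 0.
|Parcel B∩Parcel C| = 4.0348.
|Parcel A∩Parcel B∩Parcel C| = 0.
|Parcel A ∪ Parcel B ∪ Parcel C| = 75 − 6.2015 + 0 = 68.80.

68.80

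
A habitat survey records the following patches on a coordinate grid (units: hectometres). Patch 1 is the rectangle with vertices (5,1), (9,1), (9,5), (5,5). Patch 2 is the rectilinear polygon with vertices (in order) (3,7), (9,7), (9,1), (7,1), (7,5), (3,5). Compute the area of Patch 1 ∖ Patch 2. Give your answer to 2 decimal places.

|Patch 1| = 16, |Patch 1∩Patch 2| = 8.
|Patch 1 ∖ Patch 2| = |Patch 1| − |Patch 1∩Patch 2| = 16 − 8 = 8.00.

8.00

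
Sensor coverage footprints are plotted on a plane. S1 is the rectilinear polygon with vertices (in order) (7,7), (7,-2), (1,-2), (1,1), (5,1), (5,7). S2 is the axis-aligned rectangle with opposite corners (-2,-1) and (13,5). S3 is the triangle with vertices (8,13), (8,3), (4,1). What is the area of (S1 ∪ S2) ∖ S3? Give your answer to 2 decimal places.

88.00

|S1 ∪ S2| = 100.
|(S1 ∪ S2) ∩ S3| = 12.
|(S1 ∪ S2) ∖ S3| = 100 − 12 = 88.00.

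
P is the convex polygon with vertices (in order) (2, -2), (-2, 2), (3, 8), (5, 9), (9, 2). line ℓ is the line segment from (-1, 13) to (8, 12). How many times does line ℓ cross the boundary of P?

0

The segment lies entirely outside P and never meets its boundary.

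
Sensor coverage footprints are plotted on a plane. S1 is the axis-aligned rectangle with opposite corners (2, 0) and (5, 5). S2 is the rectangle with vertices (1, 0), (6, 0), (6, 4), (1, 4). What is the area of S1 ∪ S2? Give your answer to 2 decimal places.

23.00

By inclusion–exclusion:
Individual areas: |S1| = 15, |S2| = 20.
|S1∩S2|: x∈[2,5], y∈[0,4] → 3·4 = 12.
|S1 ∪ S2| = 35 − 12 = 23.00.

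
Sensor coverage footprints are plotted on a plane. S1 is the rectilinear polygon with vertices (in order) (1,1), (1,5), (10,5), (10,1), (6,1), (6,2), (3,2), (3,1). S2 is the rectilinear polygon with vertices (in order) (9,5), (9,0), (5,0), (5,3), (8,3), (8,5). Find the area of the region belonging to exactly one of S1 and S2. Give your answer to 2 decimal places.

|S1| = 33, |S2| = 14, |S1∩S2| = 9.
|S1 △ S2| = |S1| + |S2| − 2·|S1∩S2| = 33 + 14 − 18 = 29.00.

29.00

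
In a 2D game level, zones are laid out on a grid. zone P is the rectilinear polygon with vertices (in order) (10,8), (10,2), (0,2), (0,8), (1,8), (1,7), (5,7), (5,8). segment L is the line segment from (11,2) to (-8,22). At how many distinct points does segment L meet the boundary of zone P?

2

The segment meets the boundary at (5.3,8), (10,3.053).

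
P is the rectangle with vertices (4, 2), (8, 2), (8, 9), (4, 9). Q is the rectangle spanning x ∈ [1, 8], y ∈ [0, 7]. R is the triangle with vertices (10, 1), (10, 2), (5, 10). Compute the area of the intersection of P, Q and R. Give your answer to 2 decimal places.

0.59

The intersection is the polygon with vertices (6.875,7), (8,5.2), (8,4.6), (6.667,7).
By the shoelace formula its area is 0.59.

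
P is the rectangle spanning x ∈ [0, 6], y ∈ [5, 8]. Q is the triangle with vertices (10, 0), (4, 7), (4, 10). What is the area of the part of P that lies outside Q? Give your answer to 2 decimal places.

|P| = 18, |P∩Q| = 3.7524.
|P ∖ Q| = |P| − |P∩Q| = 18 − 3.7524 = 14.25.

14.25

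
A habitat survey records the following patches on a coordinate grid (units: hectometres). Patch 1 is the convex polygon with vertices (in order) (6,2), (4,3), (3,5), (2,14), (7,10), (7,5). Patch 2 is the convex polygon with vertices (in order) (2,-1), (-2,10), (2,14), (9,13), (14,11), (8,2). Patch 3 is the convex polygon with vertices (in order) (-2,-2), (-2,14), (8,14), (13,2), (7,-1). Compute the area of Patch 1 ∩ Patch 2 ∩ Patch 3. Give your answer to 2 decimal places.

38.00

The intersection is the polygon with vertices (3,5), (2,14), (7,10), (7,5), (6,2), (4,3).
By the shoelace formula its area is 38.00.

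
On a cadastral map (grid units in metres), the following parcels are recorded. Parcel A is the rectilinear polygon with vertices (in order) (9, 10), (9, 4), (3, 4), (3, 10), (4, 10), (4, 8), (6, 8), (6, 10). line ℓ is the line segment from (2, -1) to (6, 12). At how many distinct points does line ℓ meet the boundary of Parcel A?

The segment meets the boundary at (4.769,8), (3.538,4).

2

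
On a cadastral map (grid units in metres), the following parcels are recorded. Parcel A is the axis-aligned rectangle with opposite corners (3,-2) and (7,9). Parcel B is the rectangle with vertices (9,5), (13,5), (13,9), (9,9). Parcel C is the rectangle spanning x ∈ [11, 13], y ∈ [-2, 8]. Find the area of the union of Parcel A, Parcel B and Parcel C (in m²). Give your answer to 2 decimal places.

By inclusion–exclusion:
Individual areas: |Parcel A| = 44, |Parcel B| = 16, |Parcel C| = 20.
|Parcel A∩Parcel B| = 0 (no overlap).
|Parcel A∩Parcel C| = 0 (no overlap).
|Parcel B∩Parcel C|: x∈[11,13], y∈[5,8] → 2·3 = 6.
|Parcel A∩Parcel B∩Parcel C| = 0.
|Parcel A ∪ Parcel B ∪ Parcel C| = 80 − 6 + 0 = 74.00.

74.00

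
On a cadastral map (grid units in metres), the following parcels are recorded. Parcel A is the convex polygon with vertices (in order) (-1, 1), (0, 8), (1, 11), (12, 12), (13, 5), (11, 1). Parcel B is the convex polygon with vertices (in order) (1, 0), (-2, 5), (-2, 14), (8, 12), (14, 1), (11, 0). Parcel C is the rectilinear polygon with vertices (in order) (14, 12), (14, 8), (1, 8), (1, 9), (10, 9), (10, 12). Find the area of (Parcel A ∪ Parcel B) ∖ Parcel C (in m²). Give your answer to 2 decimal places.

161.47

|Parcel A ∪ Parcel B| = 179.4307.
|(Parcel A ∪ Parcel B) ∩ Parcel C| = 17.961.
|(Parcel A ∪ Parcel B) ∖ Parcel C| = 179.4307 − 17.961 = 161.47.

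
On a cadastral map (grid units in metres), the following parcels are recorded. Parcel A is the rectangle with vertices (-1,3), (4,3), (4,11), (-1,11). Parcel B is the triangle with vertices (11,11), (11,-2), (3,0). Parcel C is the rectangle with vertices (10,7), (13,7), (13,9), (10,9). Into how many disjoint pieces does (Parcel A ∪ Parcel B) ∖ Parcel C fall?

(Parcel A ∪ Parcel B) ∖ Parcel C splits into 2 disjoint pieces (area 40, area 50).

2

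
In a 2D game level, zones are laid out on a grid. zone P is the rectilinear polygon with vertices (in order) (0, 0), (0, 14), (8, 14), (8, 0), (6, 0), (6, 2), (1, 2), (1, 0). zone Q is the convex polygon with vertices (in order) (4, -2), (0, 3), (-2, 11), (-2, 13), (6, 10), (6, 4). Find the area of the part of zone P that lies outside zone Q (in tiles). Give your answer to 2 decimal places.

48.29

|zone P| = 102, |zone P∩zone Q| = 53.7083.
|zone P ∖ zone Q| = |zone P| − |zone P∩zone Q| = 102 − 53.7083 = 48.29.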